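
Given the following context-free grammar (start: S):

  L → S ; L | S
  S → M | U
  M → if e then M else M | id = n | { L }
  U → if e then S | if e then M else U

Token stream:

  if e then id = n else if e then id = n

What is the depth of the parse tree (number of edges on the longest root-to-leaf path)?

[S [U if e then [M id = n] else [U if e then [S [M id = n]]]]]

5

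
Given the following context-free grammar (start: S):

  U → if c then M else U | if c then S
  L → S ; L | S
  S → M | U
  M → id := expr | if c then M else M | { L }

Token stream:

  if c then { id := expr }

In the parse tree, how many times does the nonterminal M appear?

2

[S [U if c then [S [M { [L [S [M id := expr]]] }]]]]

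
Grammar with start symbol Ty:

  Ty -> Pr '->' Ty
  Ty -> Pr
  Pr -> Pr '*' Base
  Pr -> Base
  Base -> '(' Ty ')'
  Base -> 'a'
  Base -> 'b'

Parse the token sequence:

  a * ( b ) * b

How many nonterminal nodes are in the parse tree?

[Ty [Pr [Pr [Pr [Base a]] * [Base ( [Ty [Pr [Base b]]] )]] * [Base b]]]

10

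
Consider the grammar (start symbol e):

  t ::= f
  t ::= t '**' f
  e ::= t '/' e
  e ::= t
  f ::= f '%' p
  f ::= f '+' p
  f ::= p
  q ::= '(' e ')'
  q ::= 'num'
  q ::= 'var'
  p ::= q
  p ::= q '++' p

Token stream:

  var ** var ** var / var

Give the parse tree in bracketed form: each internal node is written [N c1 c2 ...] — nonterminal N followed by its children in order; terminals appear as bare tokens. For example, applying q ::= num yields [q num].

e
t / e
t ** f / e
t ** f ** f / e
f ** f ** f / e
p ** f ** f / e
q ** f ** f / e
var ** f ** f / e
var ** p ** f / e
var ** q ** f / e
var ** var ** f / e
var ** var ** p / e
var ** var ** q / e
var ** var ** var / e
var ** var ** var / t
var ** var ** var / f
var ** var ** var / p
var ** var ** var / q
var ** var ** var / var

[e [t [t [t [f [p [q var]]]] ** [f [p [q var]]]] ** [f [p [q var]]]] / [e [t [f [p [q var]]]]]]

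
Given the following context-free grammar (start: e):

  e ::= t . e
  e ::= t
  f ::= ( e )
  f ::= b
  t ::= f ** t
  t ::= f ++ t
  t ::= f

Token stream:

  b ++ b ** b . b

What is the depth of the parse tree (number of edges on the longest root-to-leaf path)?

5

[e [t [f b] ++ [t [f b] ** [t [f b]]]] . [e [t [f b]]]]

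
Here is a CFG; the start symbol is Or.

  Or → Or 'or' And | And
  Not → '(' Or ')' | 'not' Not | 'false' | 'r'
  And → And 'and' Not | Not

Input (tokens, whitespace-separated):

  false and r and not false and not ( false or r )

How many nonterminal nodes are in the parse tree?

[Or [And [And [And [And [Not false]] and [Not r]] and [Not not [Not false]]] and [Not not [Not ( [Or [Or [And [Not false]]] or [And [Not r]]] )]]]]

17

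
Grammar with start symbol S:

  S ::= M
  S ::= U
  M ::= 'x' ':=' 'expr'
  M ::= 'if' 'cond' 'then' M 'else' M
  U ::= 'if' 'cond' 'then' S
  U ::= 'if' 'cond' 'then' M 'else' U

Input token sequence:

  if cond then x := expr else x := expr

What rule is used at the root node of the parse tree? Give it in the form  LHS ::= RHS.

[S [M if cond then [M x := expr] else [M x := expr]]]

S ::= M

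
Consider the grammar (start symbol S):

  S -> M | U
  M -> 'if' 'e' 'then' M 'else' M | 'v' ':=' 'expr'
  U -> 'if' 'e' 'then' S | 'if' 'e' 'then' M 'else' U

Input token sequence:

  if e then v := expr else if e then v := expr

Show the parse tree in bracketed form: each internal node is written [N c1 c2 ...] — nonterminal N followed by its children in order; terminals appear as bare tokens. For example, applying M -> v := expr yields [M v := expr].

[S [U if e then [M v := expr] else [U if e then [S [M v := expr]]]]]

S
U
if e then M else U
if e then v := expr else U
if e then v := expr else if e then S
if e then v := expr else if e then M
if e then v := expr else if e then v := expr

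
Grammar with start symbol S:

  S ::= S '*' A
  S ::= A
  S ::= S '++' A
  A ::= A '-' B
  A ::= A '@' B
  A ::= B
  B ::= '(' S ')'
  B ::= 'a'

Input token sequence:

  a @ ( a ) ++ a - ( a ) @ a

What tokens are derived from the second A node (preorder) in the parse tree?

a

[S [S [A [A [B a]] @ [B ( [S [A [B a]]] )]]] ++ [A [A [A [B a]] - [B ( [S [A [B a]]] )]] @ [B a]]]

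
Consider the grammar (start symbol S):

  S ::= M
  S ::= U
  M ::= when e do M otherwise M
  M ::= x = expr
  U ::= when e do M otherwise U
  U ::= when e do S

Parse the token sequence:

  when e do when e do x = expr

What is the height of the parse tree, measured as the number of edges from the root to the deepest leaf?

6

[S [U when e do [S [U when e do [S [M x = expr]]]]]]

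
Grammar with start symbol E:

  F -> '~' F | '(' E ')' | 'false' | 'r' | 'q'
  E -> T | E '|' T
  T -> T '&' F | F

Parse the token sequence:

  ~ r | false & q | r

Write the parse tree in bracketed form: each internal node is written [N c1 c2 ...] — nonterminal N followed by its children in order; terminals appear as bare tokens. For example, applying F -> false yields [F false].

E
E | T
E | T | T
T | T | T
F | T | T
~ F | T | T
~ r | T | T
~ r | T & F | T
~ r | F & F | T
~ r | false & F | T
~ r | false & q | T
~ r | false & q | F
~ r | false & q | r

[E [E [E [T [F ~ [F r]]]] | [T [T [F false]] & [F q]]] | [T [F r]]]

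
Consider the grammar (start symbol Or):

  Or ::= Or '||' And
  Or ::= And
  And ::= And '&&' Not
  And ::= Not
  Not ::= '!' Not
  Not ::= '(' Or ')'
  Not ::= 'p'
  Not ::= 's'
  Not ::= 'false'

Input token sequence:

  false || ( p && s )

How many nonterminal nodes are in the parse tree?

11

[Or [Or [And [Not false]]] || [And [Not ( [Or [And [And [Not p]] && [Not s]]] )]]]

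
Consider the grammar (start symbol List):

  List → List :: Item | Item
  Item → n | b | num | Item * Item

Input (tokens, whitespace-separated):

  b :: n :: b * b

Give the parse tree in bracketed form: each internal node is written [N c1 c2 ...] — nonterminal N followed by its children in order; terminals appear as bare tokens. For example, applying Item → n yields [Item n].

[List [List [List [Item b]] :: [Item n]] :: [Item [Item b] * [Item b]]]

List
List :: Item
List :: Item :: Item
Item :: Item :: Item
b :: Item :: Item
b :: n :: Item
b :: n :: Item * Item
b :: n :: b * Item
b :: n :: b * b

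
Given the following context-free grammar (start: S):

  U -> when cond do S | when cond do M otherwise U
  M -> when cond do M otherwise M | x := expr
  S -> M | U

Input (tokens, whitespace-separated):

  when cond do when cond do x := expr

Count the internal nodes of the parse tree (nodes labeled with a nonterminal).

6

[S [U when cond do [S [U when cond do [S [M x := expr]]]]]]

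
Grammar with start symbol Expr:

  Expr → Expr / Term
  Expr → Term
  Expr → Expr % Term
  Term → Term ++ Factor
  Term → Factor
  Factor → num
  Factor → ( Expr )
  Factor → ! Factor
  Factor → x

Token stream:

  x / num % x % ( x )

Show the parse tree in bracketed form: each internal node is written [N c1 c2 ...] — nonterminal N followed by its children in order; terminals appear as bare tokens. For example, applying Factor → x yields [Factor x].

Expr
Expr % Term
Expr % Term % Term
Expr / Term % Term % Term
Term / Term % Term % Term
Factor / Term % Term % Term
x / Term % Term % Term
x / Factor % Term % Term
x / num % Term % Term
x / num % Factor % Term
x / num % x % Term
x / num % x % Factor
x / num % x % ( Expr )
x / num % x % ( Term )
x / num % x % ( Factor )
x / num % x % ( x )

[Expr [Expr [Expr [Expr [Term [Factor x]]] / [Term [Factor num]]] % [Term [Factor x]]] % [Term [Factor ( [Expr [Term [Factor x]]] )]]]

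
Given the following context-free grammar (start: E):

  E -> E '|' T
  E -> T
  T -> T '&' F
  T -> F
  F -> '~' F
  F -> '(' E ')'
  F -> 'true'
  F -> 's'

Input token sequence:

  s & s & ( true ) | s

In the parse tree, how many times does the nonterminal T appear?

5

[E [E [T [T [T [F s]] & [F s]] & [F ( [E [T [F true]]] )]]] | [T [F s]]]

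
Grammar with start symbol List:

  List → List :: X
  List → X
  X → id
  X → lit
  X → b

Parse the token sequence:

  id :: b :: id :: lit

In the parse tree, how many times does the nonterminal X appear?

[List [List [List [List [X id]] :: [X b]] :: [X id]] :: [X lit]]

4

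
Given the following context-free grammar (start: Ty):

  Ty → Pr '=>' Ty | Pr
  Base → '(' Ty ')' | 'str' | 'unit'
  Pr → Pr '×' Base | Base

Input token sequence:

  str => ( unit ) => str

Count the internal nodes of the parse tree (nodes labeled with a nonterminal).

[Ty [Pr [Base str]] => [Ty [Pr [Base ( [Ty [Pr [Base unit]]] )]] => [Ty [Pr [Base str]]]]]

12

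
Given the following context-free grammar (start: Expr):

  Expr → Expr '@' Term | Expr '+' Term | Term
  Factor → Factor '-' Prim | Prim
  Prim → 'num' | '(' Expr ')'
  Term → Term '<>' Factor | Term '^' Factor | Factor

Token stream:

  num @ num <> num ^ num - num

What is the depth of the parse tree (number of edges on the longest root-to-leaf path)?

6

[Expr [Expr [Term [Factor [Prim num]]]] @ [Term [Term [Term [Factor [Prim num]]] <> [Factor [Prim num]]] ^ [Factor [Factor [Prim num]] - [Prim num]]]]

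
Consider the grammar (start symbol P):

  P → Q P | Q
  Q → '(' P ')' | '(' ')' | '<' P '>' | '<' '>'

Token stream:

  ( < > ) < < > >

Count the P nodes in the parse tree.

4

[P [Q ( [P [Q < >]] )] [P [Q < [P [Q < >]] >]]]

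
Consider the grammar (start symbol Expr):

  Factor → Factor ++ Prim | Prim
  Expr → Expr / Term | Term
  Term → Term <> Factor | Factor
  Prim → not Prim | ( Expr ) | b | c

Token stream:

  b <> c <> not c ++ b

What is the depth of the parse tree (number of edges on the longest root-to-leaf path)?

[Expr [Term [Term [Term [Factor [Prim b]]] <> [Factor [Prim c]]] <> [Factor [Factor [Prim not [Prim c]]] ++ [Prim b]]]]

6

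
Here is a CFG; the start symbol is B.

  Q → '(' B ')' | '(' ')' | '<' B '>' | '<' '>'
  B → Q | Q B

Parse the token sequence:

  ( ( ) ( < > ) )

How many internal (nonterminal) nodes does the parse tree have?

[B [Q ( [B [Q ( )] [B [Q ( [B [Q < >]] )]]] )]]

8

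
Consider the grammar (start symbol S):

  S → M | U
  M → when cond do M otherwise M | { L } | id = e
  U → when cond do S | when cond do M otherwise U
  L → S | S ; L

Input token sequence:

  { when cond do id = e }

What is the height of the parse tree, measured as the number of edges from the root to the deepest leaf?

[S [M { [L [S [U when cond do [S [M id = e]]]]] }]]

7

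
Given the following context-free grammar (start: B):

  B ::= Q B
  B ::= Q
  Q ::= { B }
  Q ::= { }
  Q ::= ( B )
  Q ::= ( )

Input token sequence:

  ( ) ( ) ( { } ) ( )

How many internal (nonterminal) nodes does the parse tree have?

10

[B [Q ( )] [B [Q ( )] [B [Q ( [B [Q { }]] )] [B [Q ( )]]]]]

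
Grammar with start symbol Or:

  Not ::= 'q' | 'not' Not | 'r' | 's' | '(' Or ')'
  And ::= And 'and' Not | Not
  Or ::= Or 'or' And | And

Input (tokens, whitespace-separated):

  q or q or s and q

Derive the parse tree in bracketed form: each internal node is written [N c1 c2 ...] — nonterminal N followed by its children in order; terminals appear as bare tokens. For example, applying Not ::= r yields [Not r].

[Or [Or [Or [And [Not q]]] or [And [Not q]]] or [And [And [Not s]] and [Not q]]]

Or
Or or And
Or or And or And
And or And or And
Not or And or And
q or And or And
q or Not or And
q or q or And
q or q or And and Not
q or q or Not and Not
q or q or s and Not
q or q or s and q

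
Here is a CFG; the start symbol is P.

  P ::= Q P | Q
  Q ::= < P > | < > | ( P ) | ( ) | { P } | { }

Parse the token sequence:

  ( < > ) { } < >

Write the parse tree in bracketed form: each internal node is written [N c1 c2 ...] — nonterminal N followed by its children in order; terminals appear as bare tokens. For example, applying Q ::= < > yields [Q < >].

P
Q P
( P ) P
( Q ) P
( < > ) P
( < > ) Q P
( < > ) { } P
( < > ) { } Q
( < > ) { } < >

[P [Q ( [P [Q < >]] )] [P [Q { }] [P [Q < >]]]]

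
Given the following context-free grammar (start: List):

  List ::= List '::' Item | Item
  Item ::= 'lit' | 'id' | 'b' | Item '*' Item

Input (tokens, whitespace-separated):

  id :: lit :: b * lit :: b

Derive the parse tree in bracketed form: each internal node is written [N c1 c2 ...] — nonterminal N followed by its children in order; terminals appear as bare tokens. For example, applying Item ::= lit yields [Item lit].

List
List :: Item
List :: Item :: Item
List :: Item :: Item :: Item
Item :: Item :: Item :: Item
id :: Item :: Item :: Item
id :: lit :: Item :: Item
id :: lit :: Item * Item :: Item
id :: lit :: b * Item :: Item
id :: lit :: b * lit :: Item
id :: lit :: b * lit :: b

[List [List [List [List [Item id]] :: [Item lit]] :: [Item [Item b] * [Item lit]]] :: [Item b]]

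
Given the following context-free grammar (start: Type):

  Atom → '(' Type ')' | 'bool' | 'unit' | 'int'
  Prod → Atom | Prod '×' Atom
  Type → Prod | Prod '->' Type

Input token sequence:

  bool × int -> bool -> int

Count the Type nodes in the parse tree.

[Type [Prod [Prod [Atom bool]] × [Atom int]] -> [Type [Prod [Atom bool]] -> [Type [Prod [Atom int]]]]]

3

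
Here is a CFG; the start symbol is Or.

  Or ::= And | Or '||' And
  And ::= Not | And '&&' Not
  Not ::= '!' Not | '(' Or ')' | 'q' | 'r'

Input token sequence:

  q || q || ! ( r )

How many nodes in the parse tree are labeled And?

4

[Or [Or [Or [And [Not q]]] || [And [Not q]]] || [And [Not ! [Not ( [Or [And [Not r]]] )]]]]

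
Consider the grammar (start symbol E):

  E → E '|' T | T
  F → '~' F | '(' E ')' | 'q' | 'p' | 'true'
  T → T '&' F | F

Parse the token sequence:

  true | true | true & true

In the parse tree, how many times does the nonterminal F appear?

[E [E [E [T [F true]]] | [T [F true]]] | [T [T [F true]] & [F true]]]

4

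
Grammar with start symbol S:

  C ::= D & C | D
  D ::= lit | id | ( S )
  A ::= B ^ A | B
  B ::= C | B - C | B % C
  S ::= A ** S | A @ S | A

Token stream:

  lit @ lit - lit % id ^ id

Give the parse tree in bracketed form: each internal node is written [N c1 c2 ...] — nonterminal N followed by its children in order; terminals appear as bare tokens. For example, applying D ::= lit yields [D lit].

S
A @ S
B @ S
C @ S
D @ S
lit @ S
lit @ A
lit @ B ^ A
lit @ B % C ^ A
lit @ B - C % C ^ A
lit @ C - C % C ^ A
lit @ D - C % C ^ A
lit @ lit - C % C ^ A
lit @ lit - D % C ^ A
lit @ lit - lit % C ^ A
lit @ lit - lit % D ^ A
lit @ lit - lit % id ^ A
lit @ lit - lit % id ^ B
lit @ lit - lit % id ^ C
lit @ lit - lit % id ^ D
lit @ lit - lit % id ^ id

[S [A [B [C [D lit]]]] @ [S [A [B [B [B [C [D lit]]] - [C [D lit]]] % [C [D id]]] ^ [A [B [C [D id]]]]]]]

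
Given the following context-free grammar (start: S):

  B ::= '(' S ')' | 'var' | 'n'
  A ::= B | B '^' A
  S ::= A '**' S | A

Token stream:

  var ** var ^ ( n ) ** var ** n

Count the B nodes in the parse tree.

[S [A [B var]] ** [S [A [B var] ^ [A [B ( [S [A [B n]]] )]]] ** [S [A [B var]] ** [S [A [B n]]]]]]

6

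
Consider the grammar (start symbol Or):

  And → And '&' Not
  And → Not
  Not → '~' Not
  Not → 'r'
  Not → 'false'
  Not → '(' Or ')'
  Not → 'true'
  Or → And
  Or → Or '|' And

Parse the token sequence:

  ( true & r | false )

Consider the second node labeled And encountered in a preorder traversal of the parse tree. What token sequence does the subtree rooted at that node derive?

true & r

[Or [And [Not ( [Or [Or [And [And [Not true]] & [Not r]]] | [And [Not false]]] )]]]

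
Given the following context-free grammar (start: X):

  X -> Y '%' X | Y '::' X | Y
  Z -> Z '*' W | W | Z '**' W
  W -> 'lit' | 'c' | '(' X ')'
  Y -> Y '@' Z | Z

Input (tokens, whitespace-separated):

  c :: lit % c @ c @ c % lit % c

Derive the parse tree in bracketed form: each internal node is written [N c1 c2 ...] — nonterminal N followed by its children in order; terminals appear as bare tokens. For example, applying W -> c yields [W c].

[X [Y [Z [W c]]] :: [X [Y [Z [W lit]]] % [X [Y [Y [Y [Z [W c]]] @ [Z [W c]]] @ [Z [W c]]] % [X [Y [Z [W lit]]] % [X [Y [Z [W c]]]]]]]]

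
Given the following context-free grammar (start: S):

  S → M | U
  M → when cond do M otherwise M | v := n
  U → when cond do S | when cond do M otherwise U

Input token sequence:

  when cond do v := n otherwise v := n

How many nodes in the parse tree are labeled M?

[S [M when cond do [M v := n] otherwise [M v := n]]]

3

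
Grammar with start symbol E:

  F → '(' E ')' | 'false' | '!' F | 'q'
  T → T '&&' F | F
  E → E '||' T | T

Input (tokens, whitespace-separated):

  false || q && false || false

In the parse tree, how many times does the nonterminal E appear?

[E [E [E [T [F false]]] || [T [T [F q]] && [F false]]] || [T [F false]]]

3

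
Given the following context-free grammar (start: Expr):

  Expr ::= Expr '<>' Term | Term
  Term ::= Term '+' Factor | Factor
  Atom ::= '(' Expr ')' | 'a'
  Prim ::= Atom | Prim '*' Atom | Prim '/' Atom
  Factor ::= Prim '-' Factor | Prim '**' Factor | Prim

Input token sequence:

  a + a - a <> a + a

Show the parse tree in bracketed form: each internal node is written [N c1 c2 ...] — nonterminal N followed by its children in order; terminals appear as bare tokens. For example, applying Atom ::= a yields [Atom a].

Expr
Expr <> Term
Term <> Term
Term + Factor <> Term
Factor + Factor <> Term
Prim + Factor <> Term
Atom + Factor <> Term
a + Factor <> Term
a + Prim - Factor <> Term
a + Atom - Factor <> Term
a + a - Factor <> Term
a + a - Prim <> Term
a + a - Atom <> Term
a + a - a <> Term
a + a - a <> Term + Factor
a + a - a <> Factor + Factor
a + a - a <> Prim + Factor
a + a - a <> Atom + Factor
a + a - a <> a + Factor
a + a - a <> a + Prim
a + a - a <> a + Atom
a + a - a <> a + a

[Expr [Expr [Term [Term [Factor [Prim [Atom a]]]] + [Factor [Prim [Atom a]] - [Factor [Prim [Atom a]]]]]] <> [Term [Term [Factor [Prim [Atom a]]]] + [Factor [Prim [Atom a]]]]]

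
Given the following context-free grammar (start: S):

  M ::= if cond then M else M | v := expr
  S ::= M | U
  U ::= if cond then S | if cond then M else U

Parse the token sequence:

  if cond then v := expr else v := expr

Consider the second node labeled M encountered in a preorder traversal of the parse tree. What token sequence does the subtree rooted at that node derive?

[S [M if cond then [M v := expr] else [M v := expr]]]

v := expr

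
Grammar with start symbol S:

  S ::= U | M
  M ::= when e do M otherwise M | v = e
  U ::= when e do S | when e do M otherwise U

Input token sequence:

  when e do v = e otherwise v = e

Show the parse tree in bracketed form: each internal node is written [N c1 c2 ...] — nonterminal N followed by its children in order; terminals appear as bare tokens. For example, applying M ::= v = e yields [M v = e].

S
M
when e do M otherwise M
when e do v = e otherwise M
when e do v = e otherwise v = e

[S [M when e do [M v = e] otherwise [M v = e]]]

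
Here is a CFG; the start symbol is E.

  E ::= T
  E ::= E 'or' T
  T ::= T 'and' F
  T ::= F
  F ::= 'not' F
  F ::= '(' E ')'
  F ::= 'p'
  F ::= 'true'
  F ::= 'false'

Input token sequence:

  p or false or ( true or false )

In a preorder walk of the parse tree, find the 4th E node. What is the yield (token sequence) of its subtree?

[E [E [E [T [F p]]] or [T [F false]]] or [T [F ( [E [E [T [F true]]] or [T [F false]]] )]]]

true or false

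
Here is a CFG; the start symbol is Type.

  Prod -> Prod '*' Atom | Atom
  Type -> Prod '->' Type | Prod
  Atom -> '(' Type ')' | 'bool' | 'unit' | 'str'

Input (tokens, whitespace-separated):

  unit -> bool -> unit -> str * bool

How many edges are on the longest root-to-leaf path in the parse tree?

[Type [Prod [Atom unit]] -> [Type [Prod [Atom bool]] -> [Type [Prod [Atom unit]] -> [Type [Prod [Prod [Atom str]] * [Atom bool]]]]]]

7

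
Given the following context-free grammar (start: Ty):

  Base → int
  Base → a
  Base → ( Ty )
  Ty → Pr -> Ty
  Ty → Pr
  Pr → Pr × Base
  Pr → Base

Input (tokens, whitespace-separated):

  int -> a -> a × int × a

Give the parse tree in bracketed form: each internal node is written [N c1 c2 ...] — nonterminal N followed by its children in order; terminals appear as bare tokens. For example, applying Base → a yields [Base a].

Ty
Pr -> Ty
Base -> Ty
int -> Ty
int -> Pr -> Ty
int -> Base -> Ty
int -> a -> Ty
int -> a -> Pr
int -> a -> Pr × Base
int -> a -> Pr × Base × Base
int -> a -> Base × Base × Base
int -> a -> a × Base × Base
int -> a -> a × int × Base
int -> a -> a × int × a

[Ty [Pr [Base int]] -> [Ty [Pr [Base a]] -> [Ty [Pr [Pr [Pr [Base a]] × [Base int]] × [Base a]]]]]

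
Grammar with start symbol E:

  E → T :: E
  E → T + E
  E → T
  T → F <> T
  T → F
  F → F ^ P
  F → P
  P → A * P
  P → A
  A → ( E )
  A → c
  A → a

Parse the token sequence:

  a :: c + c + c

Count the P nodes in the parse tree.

4

[E [T [F [P [A a]]]] :: [E [T [F [P [A c]]]] + [E [T [F [P [A c]]]] + [E [T [F [P [A c]]]]]]]]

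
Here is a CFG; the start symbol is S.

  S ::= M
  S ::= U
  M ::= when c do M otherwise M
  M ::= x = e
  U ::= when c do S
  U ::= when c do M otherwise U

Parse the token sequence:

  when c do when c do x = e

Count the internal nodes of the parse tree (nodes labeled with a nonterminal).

[S [U when c do [S [U when c do [S [M x = e]]]]]]

6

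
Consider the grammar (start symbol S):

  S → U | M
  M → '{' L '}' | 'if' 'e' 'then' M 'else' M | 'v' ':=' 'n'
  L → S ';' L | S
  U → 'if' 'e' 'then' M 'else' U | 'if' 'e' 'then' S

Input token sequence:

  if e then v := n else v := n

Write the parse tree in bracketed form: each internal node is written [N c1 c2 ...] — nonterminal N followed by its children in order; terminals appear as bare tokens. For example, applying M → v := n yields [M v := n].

S
M
if e then M else M
if e then v := n else M
if e then v := n else v := n

[S [M if e then [M v := n] else [M v := n]]]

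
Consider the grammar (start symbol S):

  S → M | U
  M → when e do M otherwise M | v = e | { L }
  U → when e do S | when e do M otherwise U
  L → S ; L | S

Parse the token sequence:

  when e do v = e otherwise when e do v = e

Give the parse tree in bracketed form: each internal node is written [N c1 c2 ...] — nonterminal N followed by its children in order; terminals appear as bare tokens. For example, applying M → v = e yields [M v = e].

[S [U when e do [M v = e] otherwise [U when e do [S [M v = e]]]]]

S
U
when e do M otherwise U
when e do v = e otherwise U
when e do v = e otherwise when e do S
when e do v = e otherwise when e do M
when e do v = e otherwise when e do v = e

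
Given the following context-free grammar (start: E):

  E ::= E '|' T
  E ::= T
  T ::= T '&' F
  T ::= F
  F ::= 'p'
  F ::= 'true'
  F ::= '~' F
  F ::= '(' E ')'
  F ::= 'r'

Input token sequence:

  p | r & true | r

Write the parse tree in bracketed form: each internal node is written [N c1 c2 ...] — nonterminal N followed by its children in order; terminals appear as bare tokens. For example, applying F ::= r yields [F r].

E
E | T
E | T | T
T | T | T
F | T | T
p | T | T
p | T & F | T
p | F & F | T
p | r & F | T
p | r & true | T
p | r & true | F
p | r & true | r

[E [E [E [T [F p]]] | [T [T [F r]] & [F true]]] | [T [F r]]]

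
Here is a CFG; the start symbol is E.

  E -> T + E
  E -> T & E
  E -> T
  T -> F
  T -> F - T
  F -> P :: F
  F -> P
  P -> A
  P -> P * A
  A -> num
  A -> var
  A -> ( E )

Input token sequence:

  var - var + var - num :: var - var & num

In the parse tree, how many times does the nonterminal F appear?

[E [T [F [P [A var]]] - [T [F [P [A var]]]]] + [E [T [F [P [A var]]] - [T [F [P [A num]] :: [F [P [A var]]]] - [T [F [P [A var]]]]]] & [E [T [F [P [A num]]]]]]]

7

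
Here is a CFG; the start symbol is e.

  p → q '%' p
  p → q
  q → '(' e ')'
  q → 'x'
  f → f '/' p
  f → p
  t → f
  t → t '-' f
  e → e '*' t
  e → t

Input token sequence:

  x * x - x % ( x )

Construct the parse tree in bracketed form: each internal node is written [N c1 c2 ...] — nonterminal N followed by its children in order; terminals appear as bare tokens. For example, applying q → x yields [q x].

e
e * t
t * t
f * t
p * t
q * t
x * t
x * t - f
x * f - f
x * p - f
x * q - f
x * x - f
x * x - p
x * x - q % p
x * x - x % p
x * x - x % q
x * x - x % ( e )
x * x - x % ( t )
x * x - x % ( f )
x * x - x % ( p )
x * x - x % ( q )
x * x - x % ( x )

[e [e [t [f [p [q x]]]]] * [t [t [f [p [q x]]]] - [f [p [q x] % [p [q ( [e [t [f [p [q x]]]]] )]]]]]]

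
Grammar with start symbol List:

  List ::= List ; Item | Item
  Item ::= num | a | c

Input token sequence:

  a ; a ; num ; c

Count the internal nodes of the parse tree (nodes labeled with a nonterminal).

8

[List [List [List [List [Item a]] ; [Item a]] ; [Item num]] ; [Item c]]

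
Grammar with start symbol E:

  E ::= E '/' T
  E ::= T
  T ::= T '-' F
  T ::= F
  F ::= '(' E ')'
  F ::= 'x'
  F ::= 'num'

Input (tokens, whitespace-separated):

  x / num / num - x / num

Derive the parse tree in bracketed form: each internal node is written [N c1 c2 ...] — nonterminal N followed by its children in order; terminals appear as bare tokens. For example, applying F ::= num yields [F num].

E
E / T
E / T / T
E / T / T / T
T / T / T / T
F / T / T / T
x / T / T / T
x / F / T / T
x / num / T / T
x / num / T - F / T
x / num / F - F / T
x / num / num - F / T
x / num / num - x / T
x / num / num - x / F
x / num / num - x / num

[E [E [E [E [T [F x]]] / [T [F num]]] / [T [T [F num]] - [F x]]] / [T [F num]]]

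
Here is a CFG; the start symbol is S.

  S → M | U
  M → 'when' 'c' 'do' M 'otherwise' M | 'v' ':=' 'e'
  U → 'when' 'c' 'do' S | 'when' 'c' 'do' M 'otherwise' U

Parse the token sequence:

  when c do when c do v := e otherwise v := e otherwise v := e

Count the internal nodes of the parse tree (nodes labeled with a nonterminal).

[S [M when c do [M when c do [M v := e] otherwise [M v := e]] otherwise [M v := e]]]

6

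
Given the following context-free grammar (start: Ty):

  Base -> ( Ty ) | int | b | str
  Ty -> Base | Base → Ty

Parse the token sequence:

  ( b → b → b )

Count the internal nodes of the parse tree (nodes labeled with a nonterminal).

8

[Ty [Base ( [Ty [Base b] → [Ty [Base b] → [Ty [Base b]]]] )]]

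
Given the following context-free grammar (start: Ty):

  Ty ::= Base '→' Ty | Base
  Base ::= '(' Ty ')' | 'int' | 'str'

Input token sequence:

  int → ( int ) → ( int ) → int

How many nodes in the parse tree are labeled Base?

[Ty [Base int] → [Ty [Base ( [Ty [Base int]] )] → [Ty [Base ( [Ty [Base int]] )] → [Ty [Base int]]]]]

6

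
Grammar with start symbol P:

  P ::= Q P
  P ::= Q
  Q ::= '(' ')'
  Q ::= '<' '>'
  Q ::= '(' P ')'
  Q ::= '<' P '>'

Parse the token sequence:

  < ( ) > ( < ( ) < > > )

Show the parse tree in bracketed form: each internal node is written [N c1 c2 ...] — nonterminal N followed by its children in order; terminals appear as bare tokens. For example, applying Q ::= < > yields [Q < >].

P
Q P
< P > P
< Q > P
< ( ) > P
< ( ) > Q
< ( ) > ( P )
< ( ) > ( Q )
< ( ) > ( < P > )
< ( ) > ( < Q P > )
< ( ) > ( < ( ) P > )
< ( ) > ( < ( ) Q > )
< ( ) > ( < ( ) < > > )

[P [Q < [P [Q ( )]] >] [P [Q ( [P [Q < [P [Q ( )] [P [Q < >]]] >]] )]]]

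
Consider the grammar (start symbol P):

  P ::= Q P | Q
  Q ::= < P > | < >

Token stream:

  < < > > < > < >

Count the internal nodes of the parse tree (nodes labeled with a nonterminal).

[P [Q < [P [Q < >]] >] [P [Q < >] [P [Q < >]]]]

8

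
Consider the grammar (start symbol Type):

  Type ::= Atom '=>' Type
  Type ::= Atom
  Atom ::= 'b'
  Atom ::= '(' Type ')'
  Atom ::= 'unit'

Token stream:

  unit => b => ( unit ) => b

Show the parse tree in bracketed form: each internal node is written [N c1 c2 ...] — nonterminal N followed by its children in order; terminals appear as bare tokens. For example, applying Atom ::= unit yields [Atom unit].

Type
Atom => Type
unit => Type
unit => Atom => Type
unit => b => Type
unit => b => Atom => Type
unit => b => ( Type ) => Type
unit => b => ( Atom ) => Type
unit => b => ( unit ) => Type
unit => b => ( unit ) => Atom
unit => b => ( unit ) => b

[Type [Atom unit] => [Type [Atom b] => [Type [Atom ( [Type [Atom unit]] )] => [Type [Atom b]]]]]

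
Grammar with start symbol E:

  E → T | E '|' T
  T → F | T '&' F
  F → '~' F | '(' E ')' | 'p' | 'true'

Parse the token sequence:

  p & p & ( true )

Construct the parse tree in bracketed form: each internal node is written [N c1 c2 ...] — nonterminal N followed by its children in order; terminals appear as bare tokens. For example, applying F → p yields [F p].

E
T
T & F
T & F & F
F & F & F
p & F & F
p & p & F
p & p & ( E )
p & p & ( T )
p & p & ( F )
p & p & ( true )

[E [T [T [T [F p]] & [F p]] & [F ( [E [T [F true]]] )]]]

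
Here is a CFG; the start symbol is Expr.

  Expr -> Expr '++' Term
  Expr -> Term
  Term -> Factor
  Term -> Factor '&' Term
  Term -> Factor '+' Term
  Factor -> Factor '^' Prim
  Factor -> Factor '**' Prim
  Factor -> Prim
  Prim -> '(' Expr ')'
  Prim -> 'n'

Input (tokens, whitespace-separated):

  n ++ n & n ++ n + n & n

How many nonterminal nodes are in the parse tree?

21

[Expr [Expr [Expr [Term [Factor [Prim n]]]] ++ [Term [Factor [Prim n]] & [Term [Factor [Prim n]]]]] ++ [Term [Factor [Prim n]] + [Term [Factor [Prim n]] & [Term [Factor [Prim n]]]]]]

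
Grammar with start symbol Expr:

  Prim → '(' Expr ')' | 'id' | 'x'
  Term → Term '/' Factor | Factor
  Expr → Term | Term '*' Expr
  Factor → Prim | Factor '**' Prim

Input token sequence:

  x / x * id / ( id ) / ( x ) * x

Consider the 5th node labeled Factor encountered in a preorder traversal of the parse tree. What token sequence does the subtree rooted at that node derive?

[Expr [Term [Term [Factor [Prim x]]] / [Factor [Prim x]]] * [Expr [Term [Term [Term [Factor [Prim id]]] / [Factor [Prim ( [Expr [Term [Factor [Prim id]]]] )]]] / [Factor [Prim ( [Expr [Term [Factor [Prim x]]]] )]]] * [Expr [Term [Factor [Prim x]]]]]]

id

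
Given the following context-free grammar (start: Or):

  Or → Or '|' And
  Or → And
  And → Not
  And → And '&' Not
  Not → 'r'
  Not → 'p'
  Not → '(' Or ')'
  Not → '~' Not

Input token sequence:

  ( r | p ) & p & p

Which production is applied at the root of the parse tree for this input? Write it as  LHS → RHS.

Or → And

[Or [And [And [And [Not ( [Or [Or [And [Not r]]] | [And [Not p]]] )]] & [Not p]] & [Not p]]]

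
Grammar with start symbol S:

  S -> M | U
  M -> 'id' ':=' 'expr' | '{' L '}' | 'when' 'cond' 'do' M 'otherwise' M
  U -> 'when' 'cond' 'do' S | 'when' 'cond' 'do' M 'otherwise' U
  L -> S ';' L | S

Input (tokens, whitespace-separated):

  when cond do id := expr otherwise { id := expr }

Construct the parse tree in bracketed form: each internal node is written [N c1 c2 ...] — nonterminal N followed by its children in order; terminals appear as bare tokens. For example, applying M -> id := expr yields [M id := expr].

S
M
when cond do M otherwise M
when cond do id := expr otherwise M
when cond do id := expr otherwise { L }
when cond do id := expr otherwise { S }
when cond do id := expr otherwise { M }
when cond do id := expr otherwise { id := expr }

[S [M when cond do [M id := expr] otherwise [M { [L [S [M id := expr]]] }]]]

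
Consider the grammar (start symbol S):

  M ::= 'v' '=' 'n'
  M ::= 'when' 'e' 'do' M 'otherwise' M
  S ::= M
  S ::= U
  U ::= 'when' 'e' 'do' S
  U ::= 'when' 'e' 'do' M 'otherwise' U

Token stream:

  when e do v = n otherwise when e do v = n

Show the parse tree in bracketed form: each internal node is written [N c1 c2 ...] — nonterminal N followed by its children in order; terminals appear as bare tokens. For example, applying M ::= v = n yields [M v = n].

S
U
when e do M otherwise U
when e do v = n otherwise U
when e do v = n otherwise when e do S
when e do v = n otherwise when e do M
when e do v = n otherwise when e do v = n

[S [U when e do [M v = n] otherwise [U when e do [S [M v = n]]]]]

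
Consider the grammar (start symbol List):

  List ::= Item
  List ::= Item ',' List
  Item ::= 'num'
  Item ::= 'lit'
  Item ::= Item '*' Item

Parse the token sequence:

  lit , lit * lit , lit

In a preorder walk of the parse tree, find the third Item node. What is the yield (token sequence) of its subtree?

[List [Item lit] , [List [Item [Item lit] * [Item lit]] , [List [Item lit]]]]

lit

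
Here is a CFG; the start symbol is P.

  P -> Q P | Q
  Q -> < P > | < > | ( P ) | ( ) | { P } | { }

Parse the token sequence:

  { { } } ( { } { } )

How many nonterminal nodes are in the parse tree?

[P [Q { [P [Q { }]] }] [P [Q ( [P [Q { }] [P [Q { }]]] )]]]

10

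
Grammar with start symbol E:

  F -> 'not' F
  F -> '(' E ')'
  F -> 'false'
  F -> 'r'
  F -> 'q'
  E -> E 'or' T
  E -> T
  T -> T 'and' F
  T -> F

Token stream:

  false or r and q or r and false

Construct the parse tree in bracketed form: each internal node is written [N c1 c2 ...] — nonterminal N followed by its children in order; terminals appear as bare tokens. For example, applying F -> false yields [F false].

E
E or T
E or T or T
T or T or T
F or T or T
false or T or T
false or T and F or T
false or F and F or T
false or r and F or T
false or r and q or T
false or r and q or T and F
false or r and q or F and F
false or r and q or r and F
false or r and q or r and false

[E [E [E [T [F false]]] or [T [T [F r]] and [F q]]] or [T [T [F r]] and [F false]]]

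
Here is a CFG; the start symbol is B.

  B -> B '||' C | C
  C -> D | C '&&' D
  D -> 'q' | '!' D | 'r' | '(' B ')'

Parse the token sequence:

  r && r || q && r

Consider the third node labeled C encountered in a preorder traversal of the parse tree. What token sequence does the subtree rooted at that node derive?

[B [B [C [C [D r]] && [D r]]] || [C [C [D q]] && [D r]]]

q && r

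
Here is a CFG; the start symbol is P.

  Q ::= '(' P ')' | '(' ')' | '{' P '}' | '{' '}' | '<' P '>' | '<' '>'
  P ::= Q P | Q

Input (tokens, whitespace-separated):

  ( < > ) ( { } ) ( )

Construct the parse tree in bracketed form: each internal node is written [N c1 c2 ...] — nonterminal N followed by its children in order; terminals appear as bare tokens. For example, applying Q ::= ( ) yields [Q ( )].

[P [Q ( [P [Q < >]] )] [P [Q ( [P [Q { }]] )] [P [Q ( )]]]]

P
Q P
( P ) P
( Q ) P
( < > ) P
( < > ) Q P
( < > ) ( P ) P
( < > ) ( Q ) P
( < > ) ( { } ) P
( < > ) ( { } ) Q
( < > ) ( { } ) ( )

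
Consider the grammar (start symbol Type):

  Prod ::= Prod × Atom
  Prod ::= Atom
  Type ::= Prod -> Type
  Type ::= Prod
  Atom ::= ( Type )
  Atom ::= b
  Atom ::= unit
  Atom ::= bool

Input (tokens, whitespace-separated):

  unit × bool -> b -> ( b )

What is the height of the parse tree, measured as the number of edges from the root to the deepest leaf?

8

[Type [Prod [Prod [Atom unit]] × [Atom bool]] -> [Type [Prod [Atom b]] -> [Type [Prod [Atom ( [Type [Prod [Atom b]]] )]]]]]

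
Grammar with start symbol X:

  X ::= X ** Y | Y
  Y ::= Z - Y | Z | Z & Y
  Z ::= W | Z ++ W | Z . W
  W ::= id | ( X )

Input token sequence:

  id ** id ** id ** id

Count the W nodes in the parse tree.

4

[X [X [X [X [Y [Z [W id]]]] ** [Y [Z [W id]]]] ** [Y [Z [W id]]]] ** [Y [Z [W id]]]]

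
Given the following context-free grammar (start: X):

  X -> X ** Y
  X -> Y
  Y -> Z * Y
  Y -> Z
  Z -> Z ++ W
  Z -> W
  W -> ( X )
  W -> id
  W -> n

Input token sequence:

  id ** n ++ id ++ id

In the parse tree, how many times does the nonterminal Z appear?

[X [X [Y [Z [W id]]]] ** [Y [Z [Z [Z [W n]] ++ [W id]] ++ [W id]]]]

4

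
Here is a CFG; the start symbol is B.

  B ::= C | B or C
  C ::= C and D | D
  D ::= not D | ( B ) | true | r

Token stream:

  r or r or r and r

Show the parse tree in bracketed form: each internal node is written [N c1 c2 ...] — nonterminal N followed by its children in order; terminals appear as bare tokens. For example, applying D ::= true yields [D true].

[B [B [B [C [D r]]] or [C [D r]]] or [C [C [D r]] and [D r]]]

B
B or C
B or C or C
C or C or C
D or C or C
r or C or C
r or D or C
r or r or C
r or r or C and D
r or r or D and D
r or r or r and D
r or r or r and r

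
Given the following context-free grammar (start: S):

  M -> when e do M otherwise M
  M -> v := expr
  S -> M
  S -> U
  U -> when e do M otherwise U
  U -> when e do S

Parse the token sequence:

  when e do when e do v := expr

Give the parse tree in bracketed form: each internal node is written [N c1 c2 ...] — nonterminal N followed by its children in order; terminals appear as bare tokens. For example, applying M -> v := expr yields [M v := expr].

[S [U when e do [S [U when e do [S [M v := expr]]]]]]

S
U
when e do S
when e do U
when e do when e do S
when e do when e do M
when e do when e do v := expr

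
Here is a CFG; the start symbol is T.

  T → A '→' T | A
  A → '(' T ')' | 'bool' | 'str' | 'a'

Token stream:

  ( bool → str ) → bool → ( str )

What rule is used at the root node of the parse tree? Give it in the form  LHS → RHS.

T → A '→' T

[T [A ( [T [A bool] → [T [A str]]] )] → [T [A bool] → [T [A ( [T [A str]] )]]]]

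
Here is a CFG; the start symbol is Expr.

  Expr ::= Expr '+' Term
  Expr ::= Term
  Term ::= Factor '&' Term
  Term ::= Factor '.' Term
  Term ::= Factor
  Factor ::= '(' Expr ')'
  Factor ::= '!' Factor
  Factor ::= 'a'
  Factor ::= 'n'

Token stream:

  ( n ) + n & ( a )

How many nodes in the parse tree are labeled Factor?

5

[Expr [Expr [Term [Factor ( [Expr [Term [Factor n]]] )]]] + [Term [Factor n] & [Term [Factor ( [Expr [Term [Factor a]]] )]]]]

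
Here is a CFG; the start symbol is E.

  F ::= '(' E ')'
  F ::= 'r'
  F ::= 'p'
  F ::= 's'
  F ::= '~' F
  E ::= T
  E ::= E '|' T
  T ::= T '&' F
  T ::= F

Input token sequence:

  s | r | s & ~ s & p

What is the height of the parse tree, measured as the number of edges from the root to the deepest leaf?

[E [E [E [T [F s]]] | [T [F r]]] | [T [T [T [F s]] & [F ~ [F s]]] & [F p]]]

5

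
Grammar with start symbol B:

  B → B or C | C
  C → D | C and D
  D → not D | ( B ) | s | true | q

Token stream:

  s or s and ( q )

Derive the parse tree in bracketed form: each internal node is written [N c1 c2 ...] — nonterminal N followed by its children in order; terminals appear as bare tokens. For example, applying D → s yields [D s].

B
B or C
C or C
D or C
s or C
s or C and D
s or D and D
s or s and D
s or s and ( B )
s or s and ( C )
s or s and ( D )
s or s and ( q )

[B [B [C [D s]]] or [C [C [D s]] and [D ( [B [C [D q]]] )]]]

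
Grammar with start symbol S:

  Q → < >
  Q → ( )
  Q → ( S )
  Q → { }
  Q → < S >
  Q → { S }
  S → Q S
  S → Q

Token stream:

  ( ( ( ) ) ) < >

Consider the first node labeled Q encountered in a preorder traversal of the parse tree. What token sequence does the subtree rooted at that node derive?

[S [Q ( [S [Q ( [S [Q ( )]] )]] )] [S [Q < >]]]

( ( ( ) ) )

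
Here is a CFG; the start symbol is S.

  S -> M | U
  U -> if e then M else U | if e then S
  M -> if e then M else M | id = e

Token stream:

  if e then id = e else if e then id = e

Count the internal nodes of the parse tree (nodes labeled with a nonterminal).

6

[S [U if e then [M id = e] else [U if e then [S [M id = e]]]]]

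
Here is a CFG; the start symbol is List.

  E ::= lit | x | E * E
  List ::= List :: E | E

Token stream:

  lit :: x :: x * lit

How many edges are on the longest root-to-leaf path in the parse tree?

[List [List [List [E lit]] :: [E x]] :: [E [E x] * [E lit]]]

4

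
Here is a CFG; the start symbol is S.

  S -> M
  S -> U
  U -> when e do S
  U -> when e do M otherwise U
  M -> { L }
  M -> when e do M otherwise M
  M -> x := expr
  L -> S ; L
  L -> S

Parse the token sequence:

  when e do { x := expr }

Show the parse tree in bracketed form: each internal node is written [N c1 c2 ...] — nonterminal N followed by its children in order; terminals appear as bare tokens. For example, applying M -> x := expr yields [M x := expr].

S
U
when e do S
when e do M
when e do { L }
when e do { S }
when e do { M }
when e do { x := expr }

[S [U when e do [S [M { [L [S [M x := expr]]] }]]]]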